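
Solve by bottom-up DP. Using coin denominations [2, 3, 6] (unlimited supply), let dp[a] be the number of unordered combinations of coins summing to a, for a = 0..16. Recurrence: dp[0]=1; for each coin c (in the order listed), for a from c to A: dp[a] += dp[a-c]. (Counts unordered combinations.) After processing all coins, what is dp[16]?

after  coin     0     1     2     3     4     5     6     7     8     9    10    11    12    13    14    15    16
          2     1     0     1     0     1     0     1     0     1     0     1     0     1     0     1     0     1
          3     1     0     1     1     1     1     2     1     2     2     2     2     3     2     3     3     3
          6     1     0     1     1     1     1     3     1     3     3     3     3     6     3     6     6     6

6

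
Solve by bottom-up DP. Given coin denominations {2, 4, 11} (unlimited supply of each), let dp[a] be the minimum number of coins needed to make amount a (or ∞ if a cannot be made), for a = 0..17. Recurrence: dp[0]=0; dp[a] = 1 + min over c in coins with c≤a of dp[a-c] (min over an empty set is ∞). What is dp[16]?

4

 a  0  1  2  3  4  5  6  7  8  9 10 11 12 13 14 15 16 17
dp  0  -  1  -  1  -  2  -  2  -  3  1  3  2  4  2  4  3
(- denotes ∞ / unreachable)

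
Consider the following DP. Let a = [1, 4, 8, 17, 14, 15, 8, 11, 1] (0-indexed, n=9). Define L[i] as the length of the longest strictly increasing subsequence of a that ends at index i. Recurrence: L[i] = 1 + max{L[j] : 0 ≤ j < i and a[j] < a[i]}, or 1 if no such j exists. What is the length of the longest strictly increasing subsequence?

5

   i    0    1    2    3    4    5    6    7    8
a[i]    1    4    8   17   14   15    8   11    1
L[i]    1    2    3    4    4    5    3    4    1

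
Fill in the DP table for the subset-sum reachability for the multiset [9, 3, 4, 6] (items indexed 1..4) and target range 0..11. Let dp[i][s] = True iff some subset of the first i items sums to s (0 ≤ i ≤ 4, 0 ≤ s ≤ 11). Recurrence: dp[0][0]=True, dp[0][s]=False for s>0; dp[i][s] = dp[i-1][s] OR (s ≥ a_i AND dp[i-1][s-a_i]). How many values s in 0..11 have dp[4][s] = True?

7

i\s   0   1   2   3   4   5   6   7   8   9  10  11
  0   T   F   F   F   F   F   F   F   F   F   F   F
  1   T   F   F   F   F   F   F   F   F   T   F   F
  2   T   F   F   T   F   F   F   F   F   T   F   F
  3   T   F   F   T   T   F   F   T   F   T   F   F
  4   T   F   F   T   T   F   T   T   F   T   T   F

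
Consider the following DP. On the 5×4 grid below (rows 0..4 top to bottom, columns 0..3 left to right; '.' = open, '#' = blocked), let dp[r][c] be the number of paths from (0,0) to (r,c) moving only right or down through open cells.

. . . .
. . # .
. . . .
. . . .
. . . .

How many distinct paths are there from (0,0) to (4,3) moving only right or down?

23

r\c   0   1   2   3
  0   1   1   1   1
  1   1   2   0   1
  2   1   3   3   4
  3   1   4   7  11
  4   1   5  12  23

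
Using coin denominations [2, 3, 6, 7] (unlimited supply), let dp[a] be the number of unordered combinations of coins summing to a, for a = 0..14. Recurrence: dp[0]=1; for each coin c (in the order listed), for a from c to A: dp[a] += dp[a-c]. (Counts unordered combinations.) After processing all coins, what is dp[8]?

after  coin     0     1     2     3     4     5     6     7     8     9    10    11    12    13    14
          2     1     0     1     0     1     0     1     0     1     0     1     0     1     0     1
          3     1     0     1     1     1     1     2     1     2     2     2     2     3     2     3
          6     1     0     1     1     1     1     3     1     3     3     3     3     6     3     6
          7     1     0     1     1     1     1     3     2     3     4     4     4     7     6     8

3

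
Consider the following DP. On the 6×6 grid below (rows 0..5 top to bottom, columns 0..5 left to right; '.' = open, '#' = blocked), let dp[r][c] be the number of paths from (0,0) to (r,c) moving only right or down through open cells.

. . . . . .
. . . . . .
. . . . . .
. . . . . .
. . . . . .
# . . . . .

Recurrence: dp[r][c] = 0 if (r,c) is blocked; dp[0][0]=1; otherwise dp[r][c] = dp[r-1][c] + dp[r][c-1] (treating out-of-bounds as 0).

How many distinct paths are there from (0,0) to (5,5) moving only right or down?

r\c   0   1   2   3   4   5
  0   1   1   1   1   1   1
  1   1   2   3   4   5   6
  2   1   3   6  10  15  21
  3   1   4  10  20  35  56
  4   1   5  15  35  70 126
  5   0   5  20  55 125 251

251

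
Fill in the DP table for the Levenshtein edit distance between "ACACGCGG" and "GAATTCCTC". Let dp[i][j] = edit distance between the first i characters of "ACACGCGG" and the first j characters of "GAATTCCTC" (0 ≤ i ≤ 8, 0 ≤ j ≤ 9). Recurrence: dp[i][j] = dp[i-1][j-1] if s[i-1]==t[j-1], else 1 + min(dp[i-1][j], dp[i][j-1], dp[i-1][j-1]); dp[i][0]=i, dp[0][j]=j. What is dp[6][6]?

   ''  G  A  A  T  T  C  C  T  C
''  0  1  2  3  4  5  6  7  8  9
 A  1  1  1  2  3  4  5  6  7  8
 C  2  2  2  2  3  4  4  5  6  7
 A  3  3  2  2  3  4  5  5  6  7
 C  4  4  3  3  3  4  4  5  6  6
 G  5  4  4  4  4  4  5  5  6  7
 C  6  5  5  5  5  5  4  5  6  6
 G  7  6  6  6  6  6  5  5  6  7
 G  8  7  7  7  7  7  6  6  6  7

4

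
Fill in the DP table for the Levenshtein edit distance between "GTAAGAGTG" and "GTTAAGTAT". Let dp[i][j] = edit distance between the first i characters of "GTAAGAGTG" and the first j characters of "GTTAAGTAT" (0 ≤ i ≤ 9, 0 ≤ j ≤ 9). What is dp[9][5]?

   ''  G  T  T  A  A  G  T  A  T
''  0  1  2  3  4  5  6  7  8  9
 G  1  0  1  2  3  4  5  6  7  8
 T  2  1  0  1  2  3  4  5  6  7
 A  3  2  1  1  1  2  3  4  5  6
 A  4  3  2  2  1  1  2  3  4  5
 G  5  4  3  3  2  2  1  2  3  4
 A  6  5  4  4  3  2  2  2  2  3
 G  7  6  5  5  4  3  2  3  3  3
 T  8  7  6  5  5  4  3  2  3  3
 G  9  8  7  6  6  5  4  3  3  4

5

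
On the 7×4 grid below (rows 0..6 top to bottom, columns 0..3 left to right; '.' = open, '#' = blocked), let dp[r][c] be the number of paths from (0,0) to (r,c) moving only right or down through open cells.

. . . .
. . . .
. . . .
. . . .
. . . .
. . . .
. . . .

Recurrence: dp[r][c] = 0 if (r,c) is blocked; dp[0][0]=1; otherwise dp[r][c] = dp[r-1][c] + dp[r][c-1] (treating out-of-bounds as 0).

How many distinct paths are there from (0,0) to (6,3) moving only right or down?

r\c   0   1   2   3
  0   1   1   1   1
  1   1   2   3   4
  2   1   3   6  10
  3   1   4  10  20
  4   1   5  15  35
  5   1   6  21  56
  6   1   7  28  84

84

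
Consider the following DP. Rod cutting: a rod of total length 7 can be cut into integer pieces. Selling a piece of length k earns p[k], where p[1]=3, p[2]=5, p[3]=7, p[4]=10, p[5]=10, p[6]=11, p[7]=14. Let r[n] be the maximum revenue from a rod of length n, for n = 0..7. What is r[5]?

   n    0    1    2    3    4    5    6    7
r[n]    0    3    6    9   12   15   18   21

15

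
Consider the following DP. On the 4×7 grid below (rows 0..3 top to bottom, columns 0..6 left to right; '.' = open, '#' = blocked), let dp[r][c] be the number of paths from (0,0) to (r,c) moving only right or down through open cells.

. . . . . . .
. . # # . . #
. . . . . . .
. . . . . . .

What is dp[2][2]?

r\c   0   1   2   3   4   5   6
  0   1   1   1   1   1   1   1
  1   1   2   0   0   1   2   0
  2   1   3   3   3   4   6   6
  3   1   4   7  10  14  20  26

3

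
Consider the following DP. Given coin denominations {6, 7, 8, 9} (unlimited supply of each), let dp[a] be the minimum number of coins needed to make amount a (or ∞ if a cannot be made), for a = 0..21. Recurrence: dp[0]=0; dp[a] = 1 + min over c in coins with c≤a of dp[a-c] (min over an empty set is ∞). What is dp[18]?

2

 a  0  1  2  3  4  5  6  7  8  9 10 11 12 13 14 15 16 17 18 19 20 21
dp  0  -  -  -  -  -  1  1  1  1  -  -  2  2  2  2  2  2  2  3  3  3
(- denotes ∞ / unreachable)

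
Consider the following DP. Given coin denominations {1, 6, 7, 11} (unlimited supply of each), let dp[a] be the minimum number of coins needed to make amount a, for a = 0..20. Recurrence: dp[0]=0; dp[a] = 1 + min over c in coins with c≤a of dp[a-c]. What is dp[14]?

 a  0  1  2  3  4  5  6  7  8  9 10 11 12 13 14 15 16 17 18 19 20
dp  0  1  2  3  4  5  1  1  2  3  4  1  2  2  2  3  4  2  2  3  3

2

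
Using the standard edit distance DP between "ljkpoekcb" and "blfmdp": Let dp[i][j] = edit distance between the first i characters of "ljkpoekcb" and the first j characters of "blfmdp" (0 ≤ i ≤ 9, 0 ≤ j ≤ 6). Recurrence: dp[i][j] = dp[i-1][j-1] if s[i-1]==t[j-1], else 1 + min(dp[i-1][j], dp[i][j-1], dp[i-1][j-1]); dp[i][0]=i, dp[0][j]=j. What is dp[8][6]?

8

   ''  b  l  f  m  d  p
''  0  1  2  3  4  5  6
 l  1  1  1  2  3  4  5
 j  2  2  2  2  3  4  5
 k  3  3  3  3  3  4  5
 p  4  4  4  4  4  4  4
 o  5  5  5  5  5  5  5
 e  6  6  6  6  6  6  6
 k  7  7  7  7  7  7  7
 c  8  8  8  8  8  8  8
 b  9  8  9  9  9  9  9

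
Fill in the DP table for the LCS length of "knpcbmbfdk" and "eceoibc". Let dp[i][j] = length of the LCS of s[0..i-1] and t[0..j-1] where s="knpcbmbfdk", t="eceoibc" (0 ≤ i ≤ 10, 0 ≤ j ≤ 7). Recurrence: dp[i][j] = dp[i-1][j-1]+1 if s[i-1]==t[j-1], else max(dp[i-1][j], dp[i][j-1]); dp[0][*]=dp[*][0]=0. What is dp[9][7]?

   ''  e  c  e  o  i  b  c
''  0  0  0  0  0  0  0  0
 k  0  0  0  0  0  0  0  0
 n  0  0  0  0  0  0  0  0
 p  0  0  0  0  0  0  0  0
 c  0  0  1  1  1  1  1  1
 b  0  0  1  1  1  1  2  2
 m  0  0  1  1  1  1  2  2
 b  0  0  1  1  1  1  2  2
 f  0  0  1  1  1  1  2  2
 d  0  0  1  1  1  1  2  2
 k  0  0  1  1  1  1  2  2

2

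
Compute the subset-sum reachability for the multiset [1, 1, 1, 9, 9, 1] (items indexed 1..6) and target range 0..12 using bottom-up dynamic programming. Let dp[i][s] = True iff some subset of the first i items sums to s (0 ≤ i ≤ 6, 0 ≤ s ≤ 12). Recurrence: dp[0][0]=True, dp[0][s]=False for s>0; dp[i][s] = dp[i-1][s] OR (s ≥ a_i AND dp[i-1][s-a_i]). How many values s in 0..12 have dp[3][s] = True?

i\s   0   1   2   3   4   5   6   7   8   9  10  11  12
  0   T   F   F   F   F   F   F   F   F   F   F   F   F
  1   T   T   F   F   F   F   F   F   F   F   F   F   F
  2   T   T   T   F   F   F   F   F   F   F   F   F   F
  3   T   T   T   T   F   F   F   F   F   F   F   F   F
  4   T   T   T   T   F   F   F   F   F   T   T   T   T
  5   T   T   T   T   F   F   F   F   F   T   T   T   T
  6   T   T   T   T   T   F   F   F   F   T   T   T   T

4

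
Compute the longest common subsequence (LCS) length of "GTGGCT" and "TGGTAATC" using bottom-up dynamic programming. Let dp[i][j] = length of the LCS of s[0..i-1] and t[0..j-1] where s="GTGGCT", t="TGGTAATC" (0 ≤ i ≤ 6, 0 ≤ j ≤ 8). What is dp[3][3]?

   ''  T  G  G  T  A  A  T  C
''  0  0  0  0  0  0  0  0  0
 G  0  0  1  1  1  1  1  1  1
 T  0  1  1  1  2  2  2  2  2
 G  0  1  2  2  2  2  2  2  2
 G  0  1  2  3  3  3  3  3  3
 C  0  1  2  3  3  3  3  3  4
 T  0  1  2  3  4  4  4  4  4

2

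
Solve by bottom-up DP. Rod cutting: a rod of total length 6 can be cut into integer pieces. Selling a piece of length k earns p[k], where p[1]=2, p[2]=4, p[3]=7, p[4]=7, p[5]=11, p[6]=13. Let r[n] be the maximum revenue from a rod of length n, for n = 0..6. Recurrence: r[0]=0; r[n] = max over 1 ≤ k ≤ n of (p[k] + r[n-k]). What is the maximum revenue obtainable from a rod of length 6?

   n    0    1    2    3    4    5    6
r[n]    0    2    4    7    9   11   14

14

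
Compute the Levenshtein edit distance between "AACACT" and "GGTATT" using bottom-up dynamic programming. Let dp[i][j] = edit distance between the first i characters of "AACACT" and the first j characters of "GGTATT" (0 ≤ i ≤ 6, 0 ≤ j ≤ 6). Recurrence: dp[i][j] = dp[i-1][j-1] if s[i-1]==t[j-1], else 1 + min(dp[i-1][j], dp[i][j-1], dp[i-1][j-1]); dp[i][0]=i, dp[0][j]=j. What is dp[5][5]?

4

   ''  G  G  T  A  T  T
''  0  1  2  3  4  5  6
 A  1  1  2  3  3  4  5
 A  2  2  2  3  3  4  5
 C  3  3  3  3  4  4  5
 A  4  4  4  4  3  4  5
 C  5  5  5  5  4  4  5
 T  6  6  6  5  5  4  4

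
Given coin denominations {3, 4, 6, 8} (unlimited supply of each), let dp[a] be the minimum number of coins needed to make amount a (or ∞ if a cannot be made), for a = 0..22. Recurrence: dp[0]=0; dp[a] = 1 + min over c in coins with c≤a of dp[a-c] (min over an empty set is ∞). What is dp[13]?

3

 a  0  1  2  3  4  5  6  7  8  9 10 11 12 13 14 15 16 17 18 19 20 21 22
dp  0  -  -  1  1  -  1  2  1  2  2  2  2  3  2  3  2  3  3  3  3  4  3
(- denotes ∞ / unreachable)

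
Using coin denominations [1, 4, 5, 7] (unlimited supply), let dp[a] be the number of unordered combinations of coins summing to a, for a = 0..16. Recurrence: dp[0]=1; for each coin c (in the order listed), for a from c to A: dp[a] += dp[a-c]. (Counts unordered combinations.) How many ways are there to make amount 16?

17

after  coin     0     1     2     3     4     5     6     7     8     9    10    11    12    13    14    15    16
          1     1     1     1     1     1     1     1     1     1     1     1     1     1     1     1     1     1
          4     1     1     1     1     2     2     2     2     3     3     3     3     4     4     4     4     5
          5     1     1     1     1     2     3     3     3     4     5     6     6     7     8     9    10    11
          7     1     1     1     1     2     3     3     4     5     6     7     8    10    11    13    15    17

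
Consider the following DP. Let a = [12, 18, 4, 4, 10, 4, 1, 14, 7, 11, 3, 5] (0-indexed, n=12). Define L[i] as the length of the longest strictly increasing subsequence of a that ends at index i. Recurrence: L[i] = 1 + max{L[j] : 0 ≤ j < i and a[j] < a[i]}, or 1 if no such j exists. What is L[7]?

3

   i    0    1    2    3    4    5    6    7    8    9   10   11
a[i]   12   18    4    4   10    4    1   14    7   11    3    5
L[i]    1    2    1    1    2    1    1    3    2    3    2    3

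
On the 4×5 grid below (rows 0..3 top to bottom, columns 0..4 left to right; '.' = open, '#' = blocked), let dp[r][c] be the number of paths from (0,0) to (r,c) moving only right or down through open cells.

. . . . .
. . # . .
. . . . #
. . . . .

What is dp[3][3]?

11

r\c   0   1   2   3   4
  0   1   1   1   1   1
  1   1   2   0   1   2
  2   1   3   3   4   0
  3   1   4   7  11  11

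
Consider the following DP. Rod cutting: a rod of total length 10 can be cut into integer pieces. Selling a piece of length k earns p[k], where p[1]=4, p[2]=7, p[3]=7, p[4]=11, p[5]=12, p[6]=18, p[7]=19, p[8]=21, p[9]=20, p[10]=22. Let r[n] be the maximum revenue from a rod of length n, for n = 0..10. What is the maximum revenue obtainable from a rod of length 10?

   n    0    1    2    3    4    5    6    7    8    9   10
r[n]    0    4    8   12   16   20   24   28   32   36   40

40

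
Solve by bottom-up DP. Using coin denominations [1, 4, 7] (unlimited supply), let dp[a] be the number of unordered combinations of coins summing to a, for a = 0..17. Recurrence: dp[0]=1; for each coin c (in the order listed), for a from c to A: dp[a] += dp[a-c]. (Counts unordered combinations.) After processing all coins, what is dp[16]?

9

after  coin     0     1     2     3     4     5     6     7     8     9    10    11    12    13    14    15    16    17
          1     1     1     1     1     1     1     1     1     1     1     1     1     1     1     1     1     1     1
          4     1     1     1     1     2     2     2     2     3     3     3     3     4     4     4     4     5     5
          7     1     1     1     1     2     2     2     3     4     4     4     5     6     6     7     8     9     9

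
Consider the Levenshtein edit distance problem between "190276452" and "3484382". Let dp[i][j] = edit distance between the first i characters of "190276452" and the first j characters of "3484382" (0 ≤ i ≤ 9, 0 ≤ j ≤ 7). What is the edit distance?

8

   ''  3  4  8  4  3  8  2
''  0  1  2  3  4  5  6  7
 1  1  1  2  3  4  5  6  7
 9  2  2  2  3  4  5  6  7
 0  3  3  3  3  4  5  6  7
 2  4  4  4  4  4  5  6  6
 7  5  5  5  5  5  5  6  7
 6  6  6  6  6  6  6  6  7
 4  7  7  6  7  6  7  7  7
 5  8  8  7  7  7  7  8  8
 2  9  9  8  8  8  8  8  8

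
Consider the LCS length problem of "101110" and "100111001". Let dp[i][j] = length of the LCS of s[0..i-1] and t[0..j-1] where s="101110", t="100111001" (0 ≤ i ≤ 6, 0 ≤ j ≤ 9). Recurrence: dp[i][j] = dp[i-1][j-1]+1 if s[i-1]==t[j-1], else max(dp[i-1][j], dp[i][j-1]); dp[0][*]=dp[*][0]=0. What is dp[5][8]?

5

   ''  1  0  0  1  1  1  0  0  1
''  0  0  0  0  0  0  0  0  0  0
 1  0  1  1  1  1  1  1  1  1  1
 0  0  1  2  2  2  2  2  2  2  2
 1  0  1  2  2  3  3  3  3  3  3
 1  0  1  2  2  3  4  4  4  4  4
 1  0  1  2  2  3  4  5  5  5  5
 0  0  1  2  3  3  4  5  6  6  6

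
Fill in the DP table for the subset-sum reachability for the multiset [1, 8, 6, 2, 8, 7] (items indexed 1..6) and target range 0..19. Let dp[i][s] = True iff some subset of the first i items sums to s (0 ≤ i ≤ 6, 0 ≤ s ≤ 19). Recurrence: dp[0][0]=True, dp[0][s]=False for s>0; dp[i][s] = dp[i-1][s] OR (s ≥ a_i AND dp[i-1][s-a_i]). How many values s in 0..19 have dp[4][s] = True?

i\s   0   1   2   3   4   5   6   7   8   9  10  11  12  13  14  15  16  17  18  19
  0   T   F   F   F   F   F   F   F   F   F   F   F   F   F   F   F   F   F   F   F
  1   T   T   F   F   F   F   F   F   F   F   F   F   F   F   F   F   F   F   F   F
  2   T   T   F   F   F   F   F   F   T   T   F   F   F   F   F   F   F   F   F   F
  3   T   T   F   F   F   F   T   T   T   T   F   F   F   F   T   T   F   F   F   F
  4   T   T   T   T   F   F   T   T   T   T   T   T   F   F   T   T   T   T   F   F
  5   T   T   T   T   F   F   T   T   T   T   T   T   F   F   T   T   T   T   T   T
  6   T   T   T   T   F   F   T   T   T   T   T   T   F   T   T   T   T   T   T   T

14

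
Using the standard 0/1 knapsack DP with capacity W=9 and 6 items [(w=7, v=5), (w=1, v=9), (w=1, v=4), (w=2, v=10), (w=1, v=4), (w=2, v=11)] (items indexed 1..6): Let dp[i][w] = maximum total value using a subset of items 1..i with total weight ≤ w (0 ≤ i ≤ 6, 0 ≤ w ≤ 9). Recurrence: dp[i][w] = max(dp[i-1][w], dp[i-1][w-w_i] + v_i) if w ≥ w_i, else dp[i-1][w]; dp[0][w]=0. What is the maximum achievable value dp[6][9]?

i\w   0   1   2   3   4   5   6   7   8   9
  0   0   0   0   0   0   0   0   0   0   0
  1   0   0   0   0   0   0   0   5   5   5
  2   0   9   9   9   9   9   9   9  14  14
  3   0   9  13  13  13  13  13  13  14  18
  4   0   9  13  19  23  23  23  23  23  23
  5   0   9  13  19  23  27  27  27  27  27
  6   0   9  13  20  24  30  34  38  38  38

38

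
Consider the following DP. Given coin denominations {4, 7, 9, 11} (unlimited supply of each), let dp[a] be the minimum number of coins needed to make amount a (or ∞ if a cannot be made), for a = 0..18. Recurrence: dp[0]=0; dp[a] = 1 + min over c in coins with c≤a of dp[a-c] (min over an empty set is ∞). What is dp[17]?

3

 a  0  1  2  3  4  5  6  7  8  9 10 11 12 13 14 15 16 17 18
dp  0  -  -  -  1  -  -  1  2  1  -  1  3  2  2  2  2  3  2
(- denotes ∞ / unreachable)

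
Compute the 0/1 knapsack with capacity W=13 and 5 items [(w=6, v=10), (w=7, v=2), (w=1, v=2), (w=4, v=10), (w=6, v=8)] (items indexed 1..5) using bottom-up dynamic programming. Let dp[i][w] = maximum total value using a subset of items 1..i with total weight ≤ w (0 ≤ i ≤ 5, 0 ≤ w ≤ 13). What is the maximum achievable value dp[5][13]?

i\w   0   1   2   3   4   5   6   7   8   9  10  11  12  13
  0   0   0   0   0   0   0   0   0   0   0   0   0   0   0
  1   0   0   0   0   0   0  10  10  10  10  10  10  10  10
  2   0   0   0   0   0   0  10  10  10  10  10  10  10  12
  3   0   2   2   2   2   2  10  12  12  12  12  12  12  12
  4   0   2   2   2  10  12  12  12  12  12  20  22  22  22
  5   0   2   2   2  10  12  12  12  12  12  20  22  22  22

22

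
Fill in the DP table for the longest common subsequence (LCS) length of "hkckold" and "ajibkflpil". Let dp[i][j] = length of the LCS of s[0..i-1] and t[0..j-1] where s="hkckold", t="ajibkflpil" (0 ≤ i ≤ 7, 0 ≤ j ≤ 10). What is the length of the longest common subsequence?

   ''  a  j  i  b  k  f  l  p  i  l
''  0  0  0  0  0  0  0  0  0  0  0
 h  0  0  0  0  0  0  0  0  0  0  0
 k  0  0  0  0  0  1  1  1  1  1  1
 c  0  0  0  0  0  1  1  1  1  1  1
 k  0  0  0  0  0  1  1  1  1  1  1
 o  0  0  0  0  0  1  1  1  1  1  1
 l  0  0  0  0  0  1  1  2  2  2  2
 d  0  0  0  0  0  1  1  2  2  2  2

2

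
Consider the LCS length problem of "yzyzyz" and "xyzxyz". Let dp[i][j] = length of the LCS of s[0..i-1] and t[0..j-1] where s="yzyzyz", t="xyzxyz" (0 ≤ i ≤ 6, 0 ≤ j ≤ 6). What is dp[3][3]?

2

   ''  x  y  z  x  y  z
''  0  0  0  0  0  0  0
 y  0  0  1  1  1  1  1
 z  0  0  1  2  2  2  2
 y  0  0  1  2  2  3  3
 z  0  0  1  2  2  3  4
 y  0  0  1  2  2  3  4
 z  0  0  1  2  2  3  4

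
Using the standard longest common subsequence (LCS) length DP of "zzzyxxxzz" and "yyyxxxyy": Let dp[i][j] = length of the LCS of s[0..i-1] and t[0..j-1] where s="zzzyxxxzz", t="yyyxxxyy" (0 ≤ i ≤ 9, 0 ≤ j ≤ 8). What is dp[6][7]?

   ''  y  y  y  x  x  x  y  y
''  0  0  0  0  0  0  0  0  0
 z  0  0  0  0  0  0  0  0  0
 z  0  0  0  0  0  0  0  0  0
 z  0  0  0  0  0  0  0  0  0
 y  0  1  1  1  1  1  1  1  1
 x  0  1  1  1  2  2  2  2  2
 x  0  1  1  1  2  3  3  3  3
 x  0  1  1  1  2  3  4  4  4
 z  0  1  1  1  2  3  4  4  4
 z  0  1  1  1  2  3  4  4  4

3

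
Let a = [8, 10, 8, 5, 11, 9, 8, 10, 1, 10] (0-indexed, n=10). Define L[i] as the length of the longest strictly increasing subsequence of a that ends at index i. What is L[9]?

   i    0    1    2    3    4    5    6    7    8    9
a[i]    8   10    8    5   11    9    8   10    1   10
L[i]    1    2    1    1    3    2    2    3    1    3

3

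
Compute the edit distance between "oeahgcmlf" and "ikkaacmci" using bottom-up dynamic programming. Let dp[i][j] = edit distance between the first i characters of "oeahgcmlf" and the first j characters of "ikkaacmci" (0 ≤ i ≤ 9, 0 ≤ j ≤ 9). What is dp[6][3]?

   ''  i  k  k  a  a  c  m  c  i
''  0  1  2  3  4  5  6  7  8  9
 o  1  1  2  3  4  5  6  7  8  9
 e  2  2  2  3  4  5  6  7  8  9
 a  3  3  3  3  3  4  5  6  7  8
 h  4  4  4  4  4  4  5  6  7  8
 g  5  5  5  5  5  5  5  6  7  8
 c  6  6  6  6  6  6  5  6  6  7
 m  7  7  7  7  7  7  6  5  6  7
 l  8  8  8  8  8  8  7  6  6  7
 f  9  9  9  9  9  9  8  7  7  7

6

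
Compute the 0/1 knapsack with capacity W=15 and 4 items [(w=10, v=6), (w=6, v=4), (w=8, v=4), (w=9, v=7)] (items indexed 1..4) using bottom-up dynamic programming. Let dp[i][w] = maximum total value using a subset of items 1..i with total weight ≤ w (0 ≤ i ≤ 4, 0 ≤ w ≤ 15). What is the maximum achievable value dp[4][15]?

11

i\w   0   1   2   3   4   5   6   7   8   9  10  11  12  13  14  15
  0   0   0   0   0   0   0   0   0   0   0   0   0   0   0   0   0
  1   0   0   0   0   0   0   0   0   0   0   6   6   6   6   6   6
  2   0   0   0   0   0   0   4   4   4   4   6   6   6   6   6   6
  3   0   0   0   0   0   0   4   4   4   4   6   6   6   6   8   8
  4   0   0   0   0   0   0   4   4   4   7   7   7   7   7   8  11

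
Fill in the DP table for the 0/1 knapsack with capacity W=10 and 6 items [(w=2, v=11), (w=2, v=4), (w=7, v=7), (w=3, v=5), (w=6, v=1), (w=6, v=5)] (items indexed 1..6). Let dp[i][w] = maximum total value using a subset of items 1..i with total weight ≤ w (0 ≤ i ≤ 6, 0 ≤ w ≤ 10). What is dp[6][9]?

i\w   0   1   2   3   4   5   6   7   8   9  10
  0   0   0   0   0   0   0   0   0   0   0   0
  1   0   0  11  11  11  11  11  11  11  11  11
  2   0   0  11  11  15  15  15  15  15  15  15
  3   0   0  11  11  15  15  15  15  15  18  18
  4   0   0  11  11  15  16  16  20  20  20  20
  5   0   0  11  11  15  16  16  20  20  20  20
  6   0   0  11  11  15  16  16  20  20  20  20

20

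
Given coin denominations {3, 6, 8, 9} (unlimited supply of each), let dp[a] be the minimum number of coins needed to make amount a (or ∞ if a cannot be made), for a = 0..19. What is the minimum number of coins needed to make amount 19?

 a  0  1  2  3  4  5  6  7  8  9 10 11 12 13 14 15 16 17 18 19
dp  0  -  -  1  -  -  1  -  1  1  -  2  2  -  2  2  2  2  2  3
(- denotes ∞ / unreachable)

3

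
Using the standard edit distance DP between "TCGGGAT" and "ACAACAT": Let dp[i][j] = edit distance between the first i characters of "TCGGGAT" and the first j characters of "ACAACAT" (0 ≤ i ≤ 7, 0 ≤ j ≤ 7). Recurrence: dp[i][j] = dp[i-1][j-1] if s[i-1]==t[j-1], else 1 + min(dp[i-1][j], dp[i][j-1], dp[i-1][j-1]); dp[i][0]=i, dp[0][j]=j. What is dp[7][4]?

   ''  A  C  A  A  C  A  T
''  0  1  2  3  4  5  6  7
 T  1  1  2  3  4  5  6  6
 C  2  2  1  2  3  4  5  6
 G  3  3  2  2  3  4  5  6
 G  4  4  3  3  3  4  5  6
 G  5  5  4  4  4  4  5  6
 A  6  5  5  4  4  5  4  5
 T  7  6  6  5  5  5  5  4

5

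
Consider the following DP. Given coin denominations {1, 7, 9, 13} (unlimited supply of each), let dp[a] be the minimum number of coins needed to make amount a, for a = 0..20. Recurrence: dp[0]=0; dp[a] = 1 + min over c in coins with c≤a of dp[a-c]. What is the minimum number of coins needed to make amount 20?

2

 a  0  1  2  3  4  5  6  7  8  9 10 11 12 13 14 15 16 17 18 19 20
dp  0  1  2  3  4  5  6  1  2  1  2  3  4  1  2  3  2  3  2  3  2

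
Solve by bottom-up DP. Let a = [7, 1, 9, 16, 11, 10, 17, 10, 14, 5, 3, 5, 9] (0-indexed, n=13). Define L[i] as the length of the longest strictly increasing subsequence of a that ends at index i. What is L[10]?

   i    0    1    2    3    4    5    6    7    8    9   10   11   12
a[i]    7    1    9   16   11   10   17   10   14    5    3    5    9
L[i]    1    1    2    3    3    3    4    3    4    2    2    3    4

2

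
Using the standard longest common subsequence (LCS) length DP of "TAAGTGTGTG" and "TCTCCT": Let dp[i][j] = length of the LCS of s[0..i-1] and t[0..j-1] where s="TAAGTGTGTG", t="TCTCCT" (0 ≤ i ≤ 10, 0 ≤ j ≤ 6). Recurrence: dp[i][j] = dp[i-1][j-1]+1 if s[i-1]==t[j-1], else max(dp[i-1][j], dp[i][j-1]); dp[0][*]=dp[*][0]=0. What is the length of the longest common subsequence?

   ''  T  C  T  C  C  T
''  0  0  0  0  0  0  0
 T  0  1  1  1  1  1  1
 A  0  1  1  1  1  1  1
 A  0  1  1  1  1  1  1
 G  0  1  1  1  1  1  1
 T  0  1  1  2  2  2  2
 G  0  1  1  2  2  2  2
 T  0  1  1  2  2  2  3
 G  0  1  1  2  2  2  3
 T  0  1  1  2  2  2  3
 G  0  1  1  2  2  2  3

3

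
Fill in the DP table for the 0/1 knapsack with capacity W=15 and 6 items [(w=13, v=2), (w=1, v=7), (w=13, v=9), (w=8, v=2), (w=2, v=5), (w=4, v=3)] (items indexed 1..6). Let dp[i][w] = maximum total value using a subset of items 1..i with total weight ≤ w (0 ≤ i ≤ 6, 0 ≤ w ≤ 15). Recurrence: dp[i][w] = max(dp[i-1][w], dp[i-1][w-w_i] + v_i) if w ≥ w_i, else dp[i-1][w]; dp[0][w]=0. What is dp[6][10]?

15

i\w   0   1   2   3   4   5   6   7   8   9  10  11  12  13  14  15
  0   0   0   0   0   0   0   0   0   0   0   0   0   0   0   0   0
  1   0   0   0   0   0   0   0   0   0   0   0   0   0   2   2   2
  2   0   7   7   7   7   7   7   7   7   7   7   7   7   7   9   9
  3   0   7   7   7   7   7   7   7   7   7   7   7   7   9  16  16
  4   0   7   7   7   7   7   7   7   7   9   9   9   9   9  16  16
  5   0   7   7  12  12  12  12  12  12  12  12  14  14  14  16  16
  6   0   7   7  12  12  12  12  15  15  15  15  15  15  15  16  17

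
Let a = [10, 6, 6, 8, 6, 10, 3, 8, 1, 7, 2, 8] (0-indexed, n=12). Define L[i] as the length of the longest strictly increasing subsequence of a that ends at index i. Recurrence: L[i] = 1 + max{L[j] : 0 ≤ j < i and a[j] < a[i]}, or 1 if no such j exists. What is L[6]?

   i    0    1    2    3    4    5    6    7    8    9   10   11
a[i]   10    6    6    8    6   10    3    8    1    7    2    8
L[i]    1    1    1    2    1    3    1    2    1    2    2    3

1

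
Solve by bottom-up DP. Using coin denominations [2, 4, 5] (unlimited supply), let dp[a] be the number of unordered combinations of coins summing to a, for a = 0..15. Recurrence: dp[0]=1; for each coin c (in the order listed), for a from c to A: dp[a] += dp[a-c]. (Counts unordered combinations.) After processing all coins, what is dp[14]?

after  coin     0     1     2     3     4     5     6     7     8     9    10    11    12    13    14    15
          2     1     0     1     0     1     0     1     0     1     0     1     0     1     0     1     0
          4     1     0     1     0     2     0     2     0     3     0     3     0     4     0     4     0
          5     1     0     1     0     2     1     2     1     3     2     4     2     5     3     6     4

6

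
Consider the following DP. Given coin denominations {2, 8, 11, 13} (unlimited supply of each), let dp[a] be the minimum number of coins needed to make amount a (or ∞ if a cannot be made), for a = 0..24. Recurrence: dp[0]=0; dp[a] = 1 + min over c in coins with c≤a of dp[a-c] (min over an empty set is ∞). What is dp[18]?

3

 a  0  1  2  3  4  5  6  7  8  9 10 11 12 13 14 15 16 17 18 19 20 21 22 23 24
dp  0  -  1  -  2  -  3  -  1  -  2  1  3  1  4  2  2  3  3  2  4  2  2  3  2
(- denotes ∞ / unreachable)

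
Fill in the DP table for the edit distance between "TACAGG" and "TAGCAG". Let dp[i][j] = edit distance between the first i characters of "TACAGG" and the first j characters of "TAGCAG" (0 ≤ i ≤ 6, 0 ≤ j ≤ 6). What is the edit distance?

   ''  T  A  G  C  A  G
''  0  1  2  3  4  5  6
 T  1  0  1  2  3  4  5
 A  2  1  0  1  2  3  4
 C  3  2  1  1  1  2  3
 A  4  3  2  2  2  1  2
 G  5  4  3  2  3  2  1
 G  6  5  4  3  3  3  2

2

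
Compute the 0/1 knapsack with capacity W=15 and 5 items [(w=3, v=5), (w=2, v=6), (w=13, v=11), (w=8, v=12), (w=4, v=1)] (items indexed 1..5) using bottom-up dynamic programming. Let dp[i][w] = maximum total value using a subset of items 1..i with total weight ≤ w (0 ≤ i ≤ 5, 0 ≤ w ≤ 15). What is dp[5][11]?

i\w   0   1   2   3   4   5   6   7   8   9  10  11  12  13  14  15
  0   0   0   0   0   0   0   0   0   0   0   0   0   0   0   0   0
  1   0   0   0   5   5   5   5   5   5   5   5   5   5   5   5   5
  2   0   0   6   6   6  11  11  11  11  11  11  11  11  11  11  11
  3   0   0   6   6   6  11  11  11  11  11  11  11  11  11  11  17
  4   0   0   6   6   6  11  11  11  12  12  18  18  18  23  23  23
  5   0   0   6   6   6  11  11  11  12  12  18  18  18  23  23  23

18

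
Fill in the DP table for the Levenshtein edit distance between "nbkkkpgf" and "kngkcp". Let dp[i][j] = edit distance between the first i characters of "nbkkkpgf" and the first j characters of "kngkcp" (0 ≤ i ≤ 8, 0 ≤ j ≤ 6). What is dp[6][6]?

   ''  k  n  g  k  c  p
''  0  1  2  3  4  5  6
 n  1  1  1  2  3  4  5
 b  2  2  2  2  3  4  5
 k  3  2  3  3  2  3  4
 k  4  3  3  4  3  3  4
 k  5  4  4  4  4  4  4
 p  6  5  5  5  5  5  4
 g  7  6  6  5  6  6  5
 f  8  7  7  6  6  7  6

4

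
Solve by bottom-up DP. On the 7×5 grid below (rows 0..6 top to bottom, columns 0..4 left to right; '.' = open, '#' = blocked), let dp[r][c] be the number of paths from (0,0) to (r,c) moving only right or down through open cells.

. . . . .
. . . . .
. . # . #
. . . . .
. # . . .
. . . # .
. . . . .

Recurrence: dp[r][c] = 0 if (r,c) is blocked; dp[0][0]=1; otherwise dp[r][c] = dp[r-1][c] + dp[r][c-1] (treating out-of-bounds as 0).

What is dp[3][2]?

4

r\c   0   1   2   3   4
  0   1   1   1   1   1
  1   1   2   3   4   5
  2   1   3   0   4   0
  3   1   4   4   8   8
  4   1   0   4  12  20
  5   1   1   5   0  20
  6   1   2   7   7  27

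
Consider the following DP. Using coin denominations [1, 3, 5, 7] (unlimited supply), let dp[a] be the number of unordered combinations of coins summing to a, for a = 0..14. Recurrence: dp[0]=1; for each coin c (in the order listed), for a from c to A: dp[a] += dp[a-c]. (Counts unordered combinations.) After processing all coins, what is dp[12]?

12

after  coin     0     1     2     3     4     5     6     7     8     9    10    11    12    13    14
          1     1     1     1     1     1     1     1     1     1     1     1     1     1     1     1
          3     1     1     1     2     2     2     3     3     3     4     4     4     5     5     5
          5     1     1     1     2     2     3     4     4     5     6     7     8     9    10    11
          7     1     1     1     2     2     3     4     5     6     7     9    10    12    14    16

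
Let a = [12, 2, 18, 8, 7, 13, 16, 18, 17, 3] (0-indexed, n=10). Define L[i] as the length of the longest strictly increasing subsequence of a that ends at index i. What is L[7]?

   i    0    1    2    3    4    5    6    7    8    9
a[i]   12    2   18    8    7   13   16   18   17    3
L[i]    1    1    2    2    2    3    4    5    5    2

5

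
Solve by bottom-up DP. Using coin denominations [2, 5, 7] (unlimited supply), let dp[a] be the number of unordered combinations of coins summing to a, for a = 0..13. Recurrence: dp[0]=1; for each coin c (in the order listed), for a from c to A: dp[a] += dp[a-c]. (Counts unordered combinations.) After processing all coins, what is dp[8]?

1

after  coin     0     1     2     3     4     5     6     7     8     9    10    11    12    13
          2     1     0     1     0     1     0     1     0     1     0     1     0     1     0
          5     1     0     1     0     1     1     1     1     1     1     2     1     2     1
          7     1     0     1     0     1     1     1     2     1     2     2     2     3     2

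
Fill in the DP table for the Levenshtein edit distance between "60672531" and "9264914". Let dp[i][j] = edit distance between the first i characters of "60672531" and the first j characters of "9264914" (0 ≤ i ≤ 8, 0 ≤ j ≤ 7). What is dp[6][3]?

   ''  9  2  6  4  9  1  4
''  0  1  2  3  4  5  6  7
 6  1  1  2  2  3  4  5  6
 0  2  2  2  3  3  4  5  6
 6  3  3  3  2  3  4  5  6
 7  4  4  4  3  3  4  5  6
 2  5  5  4  4  4  4  5  6
 5  6  6  5  5  5  5  5  6
 3  7  7  6  6  6  6  6  6
 1  8  8  7  7  7  7  6  7

5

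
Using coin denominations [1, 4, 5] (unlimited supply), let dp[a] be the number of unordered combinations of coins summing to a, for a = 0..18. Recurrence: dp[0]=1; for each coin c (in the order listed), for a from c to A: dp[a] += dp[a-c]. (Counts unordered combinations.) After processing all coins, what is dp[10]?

after  coin     0     1     2     3     4     5     6     7     8     9    10    11    12    13    14    15    16    17    18
          1     1     1     1     1     1     1     1     1     1     1     1     1     1     1     1     1     1     1     1
          4     1     1     1     1     2     2     2     2     3     3     3     3     4     4     4     4     5     5     5
          5     1     1     1     1     2     3     3     3     4     5     6     6     7     8     9    10    11    12    13

6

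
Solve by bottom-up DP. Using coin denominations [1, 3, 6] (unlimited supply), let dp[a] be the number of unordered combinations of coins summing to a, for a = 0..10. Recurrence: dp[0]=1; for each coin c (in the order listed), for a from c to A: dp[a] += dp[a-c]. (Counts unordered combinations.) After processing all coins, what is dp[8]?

after  coin     0     1     2     3     4     5     6     7     8     9    10
          1     1     1     1     1     1     1     1     1     1     1     1
          3     1     1     1     2     2     2     3     3     3     4     4
          6     1     1     1     2     2     2     4     4     4     6     6

4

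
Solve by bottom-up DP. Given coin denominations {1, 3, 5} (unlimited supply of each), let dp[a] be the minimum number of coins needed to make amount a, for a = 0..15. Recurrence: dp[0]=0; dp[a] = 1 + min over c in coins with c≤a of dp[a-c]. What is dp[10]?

2

 a  0  1  2  3  4  5  6  7  8  9 10 11 12 13 14 15
dp  0  1  2  1  2  1  2  3  2  3  2  3  4  3  4  3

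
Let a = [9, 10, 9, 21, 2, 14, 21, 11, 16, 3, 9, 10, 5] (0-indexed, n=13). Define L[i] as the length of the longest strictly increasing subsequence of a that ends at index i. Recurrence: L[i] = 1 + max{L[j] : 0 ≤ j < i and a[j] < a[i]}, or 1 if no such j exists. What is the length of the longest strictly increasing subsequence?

4

   i    0    1    2    3    4    5    6    7    8    9   10   11   12
a[i]    9   10    9   21    2   14   21   11   16    3    9   10    5
L[i]    1    2    1    3    1    3    4    3    4    2    3    4    3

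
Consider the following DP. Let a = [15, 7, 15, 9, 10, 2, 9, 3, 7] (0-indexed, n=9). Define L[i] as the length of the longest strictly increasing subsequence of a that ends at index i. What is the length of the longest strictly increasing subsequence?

   i    0    1    2    3    4    5    6    7    8
a[i]   15    7   15    9   10    2    9    3    7
L[i]    1    1    2    2    3    1    2    2    3

3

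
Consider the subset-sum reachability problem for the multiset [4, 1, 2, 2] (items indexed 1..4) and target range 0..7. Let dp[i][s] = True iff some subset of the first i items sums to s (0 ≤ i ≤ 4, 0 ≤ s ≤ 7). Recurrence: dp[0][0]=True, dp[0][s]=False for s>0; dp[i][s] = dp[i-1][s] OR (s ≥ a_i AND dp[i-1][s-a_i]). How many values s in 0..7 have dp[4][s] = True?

8

i\s   0   1   2   3   4   5   6   7
  0   T   F   F   F   F   F   F   F
  1   T   F   F   F   T   F   F   F
  2   T   T   F   F   T   T   F   F
  3   T   T   T   T   T   T   T   T
  4   T   T   T   T   T   T   T   T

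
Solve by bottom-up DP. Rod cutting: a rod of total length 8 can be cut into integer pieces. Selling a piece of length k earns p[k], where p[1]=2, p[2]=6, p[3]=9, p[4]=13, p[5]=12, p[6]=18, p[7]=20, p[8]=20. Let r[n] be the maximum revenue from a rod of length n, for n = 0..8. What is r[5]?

15

   n    0    1    2    3    4    5    6    7    8
r[n]    0    2    6    9   13   15   19   22   26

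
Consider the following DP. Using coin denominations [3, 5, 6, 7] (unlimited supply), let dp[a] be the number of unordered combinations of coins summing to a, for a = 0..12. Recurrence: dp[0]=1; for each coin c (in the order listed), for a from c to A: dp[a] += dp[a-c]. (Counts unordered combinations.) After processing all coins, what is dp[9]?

after  coin     0     1     2     3     4     5     6     7     8     9    10    11    12
          3     1     0     0     1     0     0     1     0     0     1     0     0     1
          5     1     0     0     1     0     1     1     0     1     1     1     1     1
          6     1     0     0     1     0     1     2     0     1     2     1     2     3
          7     1     0     0     1     0     1     2     1     1     2     2     2     4

2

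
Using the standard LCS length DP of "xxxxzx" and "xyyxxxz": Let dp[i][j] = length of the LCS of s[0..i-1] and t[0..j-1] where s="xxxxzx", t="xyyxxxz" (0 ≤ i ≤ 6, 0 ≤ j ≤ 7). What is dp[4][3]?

1

   ''  x  y  y  x  x  x  z
''  0  0  0  0  0  0  0  0
 x  0  1  1  1  1  1  1  1
 x  0  1  1  1  2  2  2  2
 x  0  1  1  1  2  3  3  3
 x  0  1  1  1  2  3  4  4
 z  0  1  1  1  2  3  4  5
 x  0  1  1  1  2  3  4  5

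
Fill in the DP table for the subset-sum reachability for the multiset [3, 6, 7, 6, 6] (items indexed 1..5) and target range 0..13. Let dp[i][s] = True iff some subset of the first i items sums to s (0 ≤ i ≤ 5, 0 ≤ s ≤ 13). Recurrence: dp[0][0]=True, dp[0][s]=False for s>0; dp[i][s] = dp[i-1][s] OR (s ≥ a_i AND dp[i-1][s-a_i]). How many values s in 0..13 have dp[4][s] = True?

8

i\s   0   1   2   3   4   5   6   7   8   9  10  11  12  13
  0   T   F   F   F   F   F   F   F   F   F   F   F   F   F
  1   T   F   F   T   F   F   F   F   F   F   F   F   F   F
  2   T   F   F   T   F   F   T   F   F   T   F   F   F   F
  3   T   F   F   T   F   F   T   T   F   T   T   F   F   T
  4   T   F   F   T   F   F   T   T   F   T   T   F   T   T
  5   T   F   F   T   F   F   T   T   F   T   T   F   T   T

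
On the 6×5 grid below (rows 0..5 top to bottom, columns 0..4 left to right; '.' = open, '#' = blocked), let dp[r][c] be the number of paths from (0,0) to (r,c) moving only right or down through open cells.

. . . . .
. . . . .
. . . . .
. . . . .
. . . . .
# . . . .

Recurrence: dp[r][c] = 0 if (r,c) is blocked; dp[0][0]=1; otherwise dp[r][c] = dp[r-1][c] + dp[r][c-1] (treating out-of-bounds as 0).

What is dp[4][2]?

15

r\c   0   1   2   3   4
  0   1   1   1   1   1
  1   1   2   3   4   5
  2   1   3   6  10  15
  3   1   4  10  20  35
  4   1   5  15  35  70
  5   0   5  20  55 125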